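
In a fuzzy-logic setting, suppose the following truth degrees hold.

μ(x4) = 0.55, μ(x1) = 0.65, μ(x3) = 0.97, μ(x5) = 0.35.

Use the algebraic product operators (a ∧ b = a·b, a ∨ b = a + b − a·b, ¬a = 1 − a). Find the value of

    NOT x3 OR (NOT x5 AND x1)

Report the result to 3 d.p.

0.440

NOT x3 = 1 − 0.9700 = 0.0300
NOT x5 = 1 − 0.3500 = 0.6500
NOT x5 AND x1 = a·b on (0.6500, 0.6500) = 0.4225
NOT x3 OR (NOT x5 AND x1) = a + b − a·b on (0.0300, 0.4225) = 0.4398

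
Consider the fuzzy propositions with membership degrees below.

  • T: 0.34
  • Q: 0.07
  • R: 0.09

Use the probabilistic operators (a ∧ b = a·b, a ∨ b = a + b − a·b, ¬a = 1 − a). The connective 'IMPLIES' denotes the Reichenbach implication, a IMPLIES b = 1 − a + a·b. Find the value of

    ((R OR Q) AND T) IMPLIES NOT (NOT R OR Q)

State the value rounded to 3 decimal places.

0.952

R OR Q = a + b − a·b on (0.0900, 0.0700) = 0.1537
(R OR Q) AND T = a·b on (0.1537, 0.3400) = 0.0523
NOT R = 1 − 0.0900 = 0.9100
NOT R OR Q = a + b − a·b on (0.9100, 0.0700) = 0.9163
NOT (NOT R OR Q) = 1 − 0.9163 = 0.0837
((R OR Q) AND T) IMPLIES NOT (NOT R OR Q)  [Reichenbach: 1 − a + a·b] with a=0.0523, b=0.0837 → 0.9521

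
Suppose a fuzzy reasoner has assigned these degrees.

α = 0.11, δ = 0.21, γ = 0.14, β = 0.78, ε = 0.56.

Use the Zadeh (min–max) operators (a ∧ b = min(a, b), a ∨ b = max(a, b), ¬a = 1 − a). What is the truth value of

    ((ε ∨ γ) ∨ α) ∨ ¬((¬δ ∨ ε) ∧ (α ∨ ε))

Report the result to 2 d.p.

ε ∨ γ = max(a, b) on (0.56, 0.14) = 0.56
(ε ∨ γ) ∨ α = max(a, b) on (0.56, 0.11) = 0.56
¬δ = 1 − 0.21 = 0.79
¬δ ∨ ε = max(a, b) on (0.79, 0.56) = 0.79
α ∨ ε = max(a, b) on (0.11, 0.56) = 0.56
(¬δ ∨ ε) ∧ (α ∨ ε) = min(a, b) on (0.79, 0.56) = 0.56
¬((¬δ ∨ ε) ∧ (α ∨ ε)) = 1 − 0.56 = 0.44
((ε ∨ γ) ∨ α) ∨ ¬((¬δ ∨ ε) ∧ (α ∨ ε)) = max(a, b) on (0.56, 0.44) = 0.56

0.56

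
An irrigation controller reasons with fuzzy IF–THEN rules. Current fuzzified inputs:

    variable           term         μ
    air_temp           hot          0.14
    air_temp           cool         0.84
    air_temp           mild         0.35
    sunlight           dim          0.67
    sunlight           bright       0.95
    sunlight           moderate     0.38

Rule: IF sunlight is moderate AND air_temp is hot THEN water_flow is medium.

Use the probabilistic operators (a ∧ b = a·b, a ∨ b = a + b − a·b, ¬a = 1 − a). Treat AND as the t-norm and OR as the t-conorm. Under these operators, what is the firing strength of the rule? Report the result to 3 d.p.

0.053

firing strength: moderate=0.38, hot=0.14; AND[a·b] → w = 0.0532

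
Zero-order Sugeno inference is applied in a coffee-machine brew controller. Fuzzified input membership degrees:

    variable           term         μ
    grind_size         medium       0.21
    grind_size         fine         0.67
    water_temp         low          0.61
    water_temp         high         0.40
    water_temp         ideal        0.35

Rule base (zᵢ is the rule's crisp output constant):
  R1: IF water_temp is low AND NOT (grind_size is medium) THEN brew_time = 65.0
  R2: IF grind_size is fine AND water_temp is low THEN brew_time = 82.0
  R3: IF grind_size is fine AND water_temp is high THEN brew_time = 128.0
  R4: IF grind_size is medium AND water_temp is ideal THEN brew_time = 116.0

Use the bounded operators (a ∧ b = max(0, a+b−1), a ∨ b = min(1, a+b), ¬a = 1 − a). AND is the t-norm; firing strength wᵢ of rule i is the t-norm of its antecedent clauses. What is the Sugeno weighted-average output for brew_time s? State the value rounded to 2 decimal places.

77.23

R1 (z=65.0): low=0.61, ¬medium=1−0.21=0.79; AND[max(0, a+b−1)] → w = 0.40
R2 (z=82.0): fine=0.67, low=0.61; AND[max(0, a+b−1)] → w = 0.28
R3 (z=128.0): fine=0.67, high=0.40; AND[max(0, a+b−1)] → w = 0.07
R4 (z=116.0): medium=0.21, ideal=0.35; AND[max(0, a+b−1)] → w = 0.00
Weighted average = (0.40·65.0 + 0.28·82.0 + 0.07·128.0 + 0.00·116.0) / (0.40 + 0.28 + 0.07 + 0.00)
  = 57.9200 / 0.7500 = 77.23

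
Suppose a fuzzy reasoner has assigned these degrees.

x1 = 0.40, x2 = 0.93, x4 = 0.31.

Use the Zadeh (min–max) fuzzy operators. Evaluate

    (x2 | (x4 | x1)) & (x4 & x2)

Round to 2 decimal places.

0.31

x4 | x1 = max(a, b) on (0.31, 0.40) = 0.40
x2 | (x4 | x1) = max(a, b) on (0.93, 0.40) = 0.93
x4 & x2 = min(a, b) on (0.31, 0.93) = 0.31
(x2 | (x4 | x1)) & (x4 & x2) = min(a, b) on (0.93, 0.31) = 0.31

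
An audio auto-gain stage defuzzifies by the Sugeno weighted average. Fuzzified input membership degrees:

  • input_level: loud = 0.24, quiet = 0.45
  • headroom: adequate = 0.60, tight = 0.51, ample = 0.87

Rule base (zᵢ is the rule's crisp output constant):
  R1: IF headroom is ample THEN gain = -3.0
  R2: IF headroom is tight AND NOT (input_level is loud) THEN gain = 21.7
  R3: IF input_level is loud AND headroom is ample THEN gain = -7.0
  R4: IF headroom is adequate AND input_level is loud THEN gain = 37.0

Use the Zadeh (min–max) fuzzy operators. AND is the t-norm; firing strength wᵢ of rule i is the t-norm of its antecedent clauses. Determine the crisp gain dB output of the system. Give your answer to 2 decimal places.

R1 (z=-3.0): ample=0.87 → w = 0.87
R2 (z=21.7): tight=0.51, ¬loud=1−0.24=0.76; AND[min(a, b)] → w = 0.51
R3 (z=-7.0): loud=0.24, ample=0.87; AND[min(a, b)] → w = 0.24
R4 (z=37.0): adequate=0.60, loud=0.24; AND[min(a, b)] → w = 0.24
Weighted average = (0.87·-3.0 + 0.51·21.7 + 0.24·-7.0 + 0.24·37.0) / (0.87 + 0.51 + 0.24 + 0.24)
  = 15.6570 / 1.8600 = 8.42

8.42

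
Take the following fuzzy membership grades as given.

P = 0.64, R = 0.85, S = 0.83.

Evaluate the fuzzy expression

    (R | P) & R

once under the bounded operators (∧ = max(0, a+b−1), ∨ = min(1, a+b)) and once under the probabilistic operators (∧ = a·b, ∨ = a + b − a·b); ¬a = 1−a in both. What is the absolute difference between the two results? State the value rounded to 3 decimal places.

Under bounded:
  R | P = min(1, a+b) on (0.85, 0.64) = 1.00
  (R | P) & R = max(0, a+b−1) on (1.00, 0.85) = 0.85
  → value = 0.8500
Under probabilistic:
  R | P = a + b − a·b on (0.8500, 0.6400) = 0.9460
  (R | P) & R = a·b on (0.9460, 0.8500) = 0.8041
  → value = 0.8041
|0.8500 − 0.8041| = 0.046

0.046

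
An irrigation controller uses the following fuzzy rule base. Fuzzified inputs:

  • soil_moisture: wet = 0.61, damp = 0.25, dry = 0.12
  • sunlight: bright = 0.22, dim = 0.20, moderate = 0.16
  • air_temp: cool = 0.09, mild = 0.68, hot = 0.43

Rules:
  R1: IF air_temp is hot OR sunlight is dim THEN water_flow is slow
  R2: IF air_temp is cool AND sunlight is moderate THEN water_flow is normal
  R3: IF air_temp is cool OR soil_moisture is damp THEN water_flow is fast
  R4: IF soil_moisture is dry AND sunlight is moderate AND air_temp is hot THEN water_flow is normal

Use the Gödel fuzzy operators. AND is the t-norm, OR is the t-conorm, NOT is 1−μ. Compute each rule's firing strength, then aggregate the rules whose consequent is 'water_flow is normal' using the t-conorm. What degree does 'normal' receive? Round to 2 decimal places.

R1: hot=0.43, dim=0.20; OR[max(a, b)] → w = 0.43
R2: cool=0.09, moderate=0.16; AND[min(a, b)] → w = 0.09
R3: cool=0.09, damp=0.25; OR[max(a, b)] → w = 0.25
R4: dry=0.12, moderate=0.16, hot=0.43; AND[min(a, b)] → w = 0.12
Rules with consequent 'normal': {R2, R4} → strengths 0.09, 0.12
Aggregate via t-conorm [max(a, b)]: 0.12

0.12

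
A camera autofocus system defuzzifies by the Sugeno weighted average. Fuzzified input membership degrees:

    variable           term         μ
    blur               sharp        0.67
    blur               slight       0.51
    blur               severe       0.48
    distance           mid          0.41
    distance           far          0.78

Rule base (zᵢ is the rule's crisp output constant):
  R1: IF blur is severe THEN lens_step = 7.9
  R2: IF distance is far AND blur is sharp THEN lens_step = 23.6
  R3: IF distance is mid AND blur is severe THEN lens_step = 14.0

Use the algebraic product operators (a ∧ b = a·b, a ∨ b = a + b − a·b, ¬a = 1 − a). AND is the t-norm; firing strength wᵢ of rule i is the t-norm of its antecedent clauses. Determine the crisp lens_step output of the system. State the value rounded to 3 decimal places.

15.742

R1 (z=7.9): severe=0.48 → w = 0.4800
R2 (z=23.6): far=0.78, sharp=0.67; AND[a·b] → w = 0.5226
R3 (z=14.0): mid=0.41, severe=0.48; AND[a·b] → w = 0.1968
Weighted average = (0.4800·7.9 + 0.5226·23.6 + 0.1968·14.0) / (0.4800 + 0.5226 + 0.1968)
  = 18.8806 / 1.1994 = 15.742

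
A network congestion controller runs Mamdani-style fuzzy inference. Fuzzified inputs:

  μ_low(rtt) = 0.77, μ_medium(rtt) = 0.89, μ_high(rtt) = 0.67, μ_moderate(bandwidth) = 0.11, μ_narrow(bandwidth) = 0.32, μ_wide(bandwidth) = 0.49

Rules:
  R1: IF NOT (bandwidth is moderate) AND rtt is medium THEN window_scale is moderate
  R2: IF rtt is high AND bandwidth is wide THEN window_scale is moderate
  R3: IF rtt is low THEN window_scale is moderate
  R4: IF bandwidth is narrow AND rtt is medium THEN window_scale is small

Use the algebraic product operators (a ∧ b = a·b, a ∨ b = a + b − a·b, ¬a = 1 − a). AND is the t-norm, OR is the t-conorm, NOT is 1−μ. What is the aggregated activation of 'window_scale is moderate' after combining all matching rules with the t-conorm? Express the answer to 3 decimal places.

0.968

R1: ¬moderate=1−0.11=0.89, medium=0.89; AND[a·b] → w = 0.7921
R2: high=0.67, wide=0.49; AND[a·b] → w = 0.3283
R3: low=0.77 → w = 0.7700
R4: narrow=0.32, medium=0.89; AND[a·b] → w = 0.2848
Rules with consequent 'moderate': {R1, R2, R3} → strengths 0.7921, 0.3283, 0.7700
Aggregate via t-conorm [a + b − a·b]: 0.9679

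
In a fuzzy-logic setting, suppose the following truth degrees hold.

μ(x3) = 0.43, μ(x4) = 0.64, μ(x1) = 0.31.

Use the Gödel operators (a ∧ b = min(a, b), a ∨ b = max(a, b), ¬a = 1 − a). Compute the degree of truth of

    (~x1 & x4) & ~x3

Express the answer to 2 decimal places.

~x1 = 1 − 0.31 = 0.69
~x1 & x4 = min(a, b) on (0.69, 0.64) = 0.64
~x3 = 1 − 0.43 = 0.57
(~x1 & x4) & ~x3 = min(a, b) on (0.64, 0.57) = 0.57

0.57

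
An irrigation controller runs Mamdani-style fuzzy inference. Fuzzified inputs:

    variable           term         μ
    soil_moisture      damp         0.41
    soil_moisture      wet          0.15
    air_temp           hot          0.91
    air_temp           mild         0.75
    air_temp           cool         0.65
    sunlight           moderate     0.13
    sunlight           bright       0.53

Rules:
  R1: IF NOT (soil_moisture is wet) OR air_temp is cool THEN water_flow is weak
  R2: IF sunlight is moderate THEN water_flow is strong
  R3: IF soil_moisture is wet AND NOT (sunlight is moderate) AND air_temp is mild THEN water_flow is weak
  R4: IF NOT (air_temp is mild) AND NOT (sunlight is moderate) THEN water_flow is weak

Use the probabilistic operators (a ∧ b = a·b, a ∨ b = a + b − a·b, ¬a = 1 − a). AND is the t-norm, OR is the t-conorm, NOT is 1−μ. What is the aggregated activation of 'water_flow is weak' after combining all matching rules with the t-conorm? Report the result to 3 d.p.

0.963

R1: ¬wet=1−0.15=0.85, cool=0.65; OR[a + b − a·b] → w = 0.9475
R2: moderate=0.13 → w = 0.1300
R3: wet=0.15, ¬moderate=1−0.13=0.87, mild=0.75; AND[a·b] → w = 0.0979
R4: ¬mild=1−0.75=0.25, ¬moderate=1−0.13=0.87; AND[a·b] → w = 0.2175
Rules with consequent 'weak': {R1, R3, R4} → strengths 0.9475, 0.0979, 0.2175
Aggregate via t-conorm [a + b − a·b]: 0.9629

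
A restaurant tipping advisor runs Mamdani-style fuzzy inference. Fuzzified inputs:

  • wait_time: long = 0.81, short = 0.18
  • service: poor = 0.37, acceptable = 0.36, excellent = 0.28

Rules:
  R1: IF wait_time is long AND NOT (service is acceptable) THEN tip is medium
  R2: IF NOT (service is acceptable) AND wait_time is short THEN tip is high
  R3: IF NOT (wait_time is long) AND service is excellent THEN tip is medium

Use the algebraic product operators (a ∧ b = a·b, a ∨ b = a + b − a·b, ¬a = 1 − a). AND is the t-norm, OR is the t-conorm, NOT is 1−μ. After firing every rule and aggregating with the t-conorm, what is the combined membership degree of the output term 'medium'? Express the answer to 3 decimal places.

R1: long=0.81, ¬acceptable=1−0.36=0.64; AND[a·b] → w = 0.5184
R2: ¬acceptable=1−0.36=0.64, short=0.18; AND[a·b] → w = 0.1152
R3: ¬long=1−0.81=0.19, excellent=0.28; AND[a·b] → w = 0.0532
Rules with consequent 'medium': {R1, R3} → strengths 0.5184, 0.0532
Aggregate via t-conorm [a + b − a·b]: 0.5440

0.544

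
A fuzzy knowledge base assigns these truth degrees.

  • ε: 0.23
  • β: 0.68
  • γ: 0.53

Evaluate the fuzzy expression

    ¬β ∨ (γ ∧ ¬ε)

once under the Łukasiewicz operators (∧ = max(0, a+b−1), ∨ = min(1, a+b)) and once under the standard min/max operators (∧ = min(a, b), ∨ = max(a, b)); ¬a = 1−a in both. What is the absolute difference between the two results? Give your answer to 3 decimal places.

Under Łukasiewicz:
  ¬β = 1 − 0.68 = 0.32
  ¬ε = 1 − 0.23 = 0.77
  γ ∧ ¬ε = max(0, a+b−1) on (0.53, 0.77) = 0.30
  ¬β ∨ (γ ∧ ¬ε) = min(1, a+b) on (0.32, 0.30) = 0.62
  → value = 0.6200
Under standard min/max:
  ¬β = 1 − 0.68 = 0.32
  ¬ε = 1 − 0.23 = 0.77
  γ ∧ ¬ε = min(a, b) on (0.53, 0.77) = 0.53
  ¬β ∨ (γ ∧ ¬ε) = max(a, b) on (0.32, 0.53) = 0.53
  → value = 0.5300
|0.6200 − 0.5300| = 0.090

0.090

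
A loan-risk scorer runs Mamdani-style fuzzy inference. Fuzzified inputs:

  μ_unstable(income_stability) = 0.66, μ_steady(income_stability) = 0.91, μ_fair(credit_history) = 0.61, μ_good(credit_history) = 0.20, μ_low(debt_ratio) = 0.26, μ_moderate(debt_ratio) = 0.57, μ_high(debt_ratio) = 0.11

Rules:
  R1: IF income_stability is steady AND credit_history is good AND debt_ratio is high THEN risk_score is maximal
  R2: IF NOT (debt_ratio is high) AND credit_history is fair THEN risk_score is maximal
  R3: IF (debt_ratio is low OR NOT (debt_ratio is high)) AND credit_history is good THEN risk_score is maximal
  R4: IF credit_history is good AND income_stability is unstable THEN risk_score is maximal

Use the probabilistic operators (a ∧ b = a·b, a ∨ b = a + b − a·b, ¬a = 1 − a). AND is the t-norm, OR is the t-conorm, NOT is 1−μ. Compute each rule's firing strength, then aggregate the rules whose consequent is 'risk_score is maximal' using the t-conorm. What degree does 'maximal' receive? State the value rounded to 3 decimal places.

0.683

R1: steady=0.91, good=0.20, high=0.11; AND[a·b] → w = 0.0200
R2: ¬high=1−0.11=0.89, fair=0.61; AND[a·b] → w = 0.5429
R3: (low=0.26 OR ¬high=1−0.11=0.89) = 0.9186; AND[a·b] with good=0.20 → w = 0.1837
R4: good=0.20, unstable=0.66; AND[a·b] → w = 0.1320
Rules with consequent 'maximal': {R1, R2, R3, R4} → strengths 0.0200, 0.5429, 0.1837, 0.1320
Aggregate via t-conorm [a + b − a·b]: 0.6826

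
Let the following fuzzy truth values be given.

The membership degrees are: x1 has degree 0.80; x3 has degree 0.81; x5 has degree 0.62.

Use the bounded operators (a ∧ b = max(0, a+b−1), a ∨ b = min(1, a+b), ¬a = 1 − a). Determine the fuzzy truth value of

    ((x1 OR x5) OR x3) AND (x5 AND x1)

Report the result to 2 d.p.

x1 OR x5 = min(1, a+b) on (0.80, 0.62) = 1.00
(x1 OR x5) OR x3 = min(1, a+b) on (1.00, 0.81) = 1.00
x5 AND x1 = max(0, a+b−1) on (0.62, 0.80) = 0.42
((x1 OR x5) OR x3) AND (x5 AND x1) = max(0, a+b−1) on (1.00, 0.42) = 0.42

0.42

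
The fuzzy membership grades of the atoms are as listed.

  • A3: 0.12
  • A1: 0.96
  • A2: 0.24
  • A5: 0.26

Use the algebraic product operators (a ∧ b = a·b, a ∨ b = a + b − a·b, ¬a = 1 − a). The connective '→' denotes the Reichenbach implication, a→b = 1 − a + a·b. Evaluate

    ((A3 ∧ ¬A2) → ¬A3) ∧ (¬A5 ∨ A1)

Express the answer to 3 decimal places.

0.979

¬A2 = 1 − 0.2400 = 0.7600
A3 ∧ ¬A2 = a·b on (0.1200, 0.7600) = 0.0912
¬A3 = 1 − 0.1200 = 0.8800
(A3 ∧ ¬A2) → ¬A3  [Reichenbach: 1 − a + a·b] with a=0.0912, b=0.8800 → 0.9891
¬A5 = 1 − 0.2600 = 0.7400
¬A5 ∨ A1 = a + b − a·b on (0.7400, 0.9600) = 0.9896
((A3 ∧ ¬A2) → ¬A3) ∧ (¬A5 ∨ A1) = a·b on (0.9891, 0.9896) = 0.9788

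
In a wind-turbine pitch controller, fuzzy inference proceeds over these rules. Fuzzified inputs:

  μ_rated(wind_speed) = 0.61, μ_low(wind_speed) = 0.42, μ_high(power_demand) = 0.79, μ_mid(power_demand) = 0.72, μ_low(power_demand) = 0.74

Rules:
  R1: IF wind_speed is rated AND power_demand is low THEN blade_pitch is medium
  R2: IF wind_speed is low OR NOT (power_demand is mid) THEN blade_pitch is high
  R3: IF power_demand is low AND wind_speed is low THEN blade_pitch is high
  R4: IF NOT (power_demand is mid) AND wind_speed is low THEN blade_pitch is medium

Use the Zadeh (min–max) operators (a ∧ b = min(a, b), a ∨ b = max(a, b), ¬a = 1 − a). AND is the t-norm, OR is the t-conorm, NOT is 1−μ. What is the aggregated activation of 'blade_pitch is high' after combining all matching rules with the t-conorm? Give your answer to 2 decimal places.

R1: rated=0.61, low=0.74; AND[min(a, b)] → w = 0.61
R2: low=0.42, ¬mid=1−0.72=0.28; OR[max(a, b)] → w = 0.42
R3: low=0.74, low=0.42; AND[min(a, b)] → w = 0.42
R4: ¬mid=1−0.72=0.28, low=0.42; AND[min(a, b)] → w = 0.28
Rules with consequent 'high': {R2, R3} → strengths 0.42, 0.42
Aggregate via t-conorm [max(a, b)]: 0.42

0.42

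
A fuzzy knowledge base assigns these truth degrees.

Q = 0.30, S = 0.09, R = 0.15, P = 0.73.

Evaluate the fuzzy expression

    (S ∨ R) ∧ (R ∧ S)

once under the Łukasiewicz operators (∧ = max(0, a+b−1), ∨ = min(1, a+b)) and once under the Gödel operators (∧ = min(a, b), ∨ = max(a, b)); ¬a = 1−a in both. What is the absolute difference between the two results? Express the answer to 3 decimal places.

Under Łukasiewicz:
  S ∨ R = min(1, a+b) on (0.09, 0.15) = 0.24
  R ∧ S = max(0, a+b−1) on (0.15, 0.09) = 0.00
  (S ∨ R) ∧ (R ∧ S) = max(0, a+b−1) on (0.24, 0.00) = 0.00
  → value = 0.0000
Under Gödel:
  S ∨ R = max(a, b) on (0.09, 0.15) = 0.15
  R ∧ S = min(a, b) on (0.15, 0.09) = 0.09
  (S ∨ R) ∧ (R ∧ S) = min(a, b) on (0.15, 0.09) = 0.09
  → value = 0.0900
|0.0000 − 0.0900| = 0.090

0.090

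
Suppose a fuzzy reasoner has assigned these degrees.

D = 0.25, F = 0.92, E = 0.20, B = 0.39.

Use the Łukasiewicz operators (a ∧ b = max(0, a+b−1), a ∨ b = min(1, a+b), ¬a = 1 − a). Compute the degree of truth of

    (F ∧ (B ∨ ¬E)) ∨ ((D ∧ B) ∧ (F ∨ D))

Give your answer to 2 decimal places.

0.92

¬E = 1 − 0.20 = 0.80
B ∨ ¬E = min(1, a+b) on (0.39, 0.80) = 1.00
F ∧ (B ∨ ¬E) = max(0, a+b−1) on (0.92, 1.00) = 0.92
D ∧ B = max(0, a+b−1) on (0.25, 0.39) = 0.00
F ∨ D = min(1, a+b) on (0.92, 0.25) = 1.00
(D ∧ B) ∧ (F ∨ D) = max(0, a+b−1) on (0.00, 1.00) = 0.00
(F ∧ (B ∨ ¬E)) ∨ ((D ∧ B) ∧ (F ∨ D)) = min(1, a+b) on (0.92, 0.00) = 0.92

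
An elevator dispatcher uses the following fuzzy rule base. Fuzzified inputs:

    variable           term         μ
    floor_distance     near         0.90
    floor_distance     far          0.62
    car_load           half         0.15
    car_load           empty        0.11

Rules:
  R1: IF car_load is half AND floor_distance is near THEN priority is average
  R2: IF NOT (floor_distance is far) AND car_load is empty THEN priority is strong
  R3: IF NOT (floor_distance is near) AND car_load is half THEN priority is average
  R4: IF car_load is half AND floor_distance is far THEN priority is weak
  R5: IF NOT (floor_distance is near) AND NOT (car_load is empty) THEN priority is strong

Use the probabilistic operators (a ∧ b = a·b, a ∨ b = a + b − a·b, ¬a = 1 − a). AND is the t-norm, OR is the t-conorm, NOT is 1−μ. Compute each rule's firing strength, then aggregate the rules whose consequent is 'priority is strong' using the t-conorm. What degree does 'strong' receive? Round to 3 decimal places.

R1: half=0.15, near=0.90; AND[a·b] → w = 0.1350
R2: ¬far=1−0.62=0.38, empty=0.11; AND[a·b] → w = 0.0418
R3: ¬near=1−0.90=0.10, half=0.15; AND[a·b] → w = 0.0150
R4: half=0.15, far=0.62; AND[a·b] → w = 0.0930
R5: ¬near=1−0.90=0.10, ¬empty=1−0.11=0.89; AND[a·b] → w = 0.0890
Rules with consequent 'strong': {R2, R5} → strengths 0.0418, 0.0890
Aggregate via t-conorm [a + b − a·b]: 0.1271

0.127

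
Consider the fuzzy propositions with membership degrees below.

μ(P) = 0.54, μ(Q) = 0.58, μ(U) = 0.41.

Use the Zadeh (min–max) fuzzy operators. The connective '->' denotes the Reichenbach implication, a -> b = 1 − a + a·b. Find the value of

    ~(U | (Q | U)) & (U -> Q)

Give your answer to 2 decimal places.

Q | U = max(a, b) on (0.58, 0.41) = 0.58
U | (Q | U) = max(a, b) on (0.41, 0.58) = 0.58
~(U | (Q | U)) = 1 − 0.58 = 0.42
U -> Q  [Reichenbach: 1 − a + a·b] with a=0.41, b=0.58 → 0.83
~(U | (Q | U)) & (U -> Q) = min(a, b) on (0.42, 0.83) = 0.42

0.42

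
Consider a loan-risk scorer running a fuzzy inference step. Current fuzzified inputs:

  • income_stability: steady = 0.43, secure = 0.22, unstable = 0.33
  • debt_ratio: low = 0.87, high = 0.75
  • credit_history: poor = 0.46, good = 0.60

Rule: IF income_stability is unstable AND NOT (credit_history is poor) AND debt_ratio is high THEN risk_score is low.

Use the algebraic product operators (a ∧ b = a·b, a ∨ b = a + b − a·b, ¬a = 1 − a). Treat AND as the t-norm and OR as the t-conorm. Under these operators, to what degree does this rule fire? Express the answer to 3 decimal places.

0.134

firing strength: unstable=0.33, ¬poor=1−0.46=0.54, high=0.75; AND[a·b] → w = 0.1337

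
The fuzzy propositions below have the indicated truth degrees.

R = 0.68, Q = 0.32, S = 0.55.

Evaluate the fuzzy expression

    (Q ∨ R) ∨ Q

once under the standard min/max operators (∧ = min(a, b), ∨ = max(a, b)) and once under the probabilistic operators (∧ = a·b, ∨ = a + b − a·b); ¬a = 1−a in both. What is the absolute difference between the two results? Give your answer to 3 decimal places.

Under standard min/max:
  Q ∨ R = max(a, b) on (0.32, 0.68) = 0.68
  (Q ∨ R) ∨ Q = max(a, b) on (0.68, 0.32) = 0.68
  → value = 0.6800
Under probabilistic:
  Q ∨ R = a + b − a·b on (0.3200, 0.6800) = 0.7824
  (Q ∨ R) ∨ Q = a + b − a·b on (0.7824, 0.3200) = 0.8520
  → value = 0.8520
|0.6800 − 0.8520| = 0.172

0.172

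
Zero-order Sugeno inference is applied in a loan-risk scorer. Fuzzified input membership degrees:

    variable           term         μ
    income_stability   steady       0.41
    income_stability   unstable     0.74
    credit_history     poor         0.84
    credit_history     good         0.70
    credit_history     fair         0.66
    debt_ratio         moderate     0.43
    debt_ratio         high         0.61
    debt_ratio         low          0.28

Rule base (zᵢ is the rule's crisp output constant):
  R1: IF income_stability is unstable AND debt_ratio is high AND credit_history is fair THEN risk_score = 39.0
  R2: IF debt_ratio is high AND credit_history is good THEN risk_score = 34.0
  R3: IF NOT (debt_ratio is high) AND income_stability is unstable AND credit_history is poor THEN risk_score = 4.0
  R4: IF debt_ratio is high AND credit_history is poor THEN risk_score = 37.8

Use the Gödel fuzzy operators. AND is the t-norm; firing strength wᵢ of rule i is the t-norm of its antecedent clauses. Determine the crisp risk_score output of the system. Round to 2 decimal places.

R1 (z=39.0): unstable=0.74, high=0.61, fair=0.66; AND[min(a, b)] → w = 0.61
R2 (z=34.0): high=0.61, good=0.70; AND[min(a, b)] → w = 0.61
R3 (z=4.0): ¬high=1−0.61=0.39, unstable=0.74, poor=0.84; AND[min(a, b)] → w = 0.39
R4 (z=37.8): high=0.61, poor=0.84; AND[min(a, b)] → w = 0.61
Weighted average = (0.61·39.0 + 0.61·34.0 + 0.39·4.0 + 0.61·37.8) / (0.61 + 0.61 + 0.39 + 0.61)
  = 69.1480 / 2.2200 = 31.15

31.15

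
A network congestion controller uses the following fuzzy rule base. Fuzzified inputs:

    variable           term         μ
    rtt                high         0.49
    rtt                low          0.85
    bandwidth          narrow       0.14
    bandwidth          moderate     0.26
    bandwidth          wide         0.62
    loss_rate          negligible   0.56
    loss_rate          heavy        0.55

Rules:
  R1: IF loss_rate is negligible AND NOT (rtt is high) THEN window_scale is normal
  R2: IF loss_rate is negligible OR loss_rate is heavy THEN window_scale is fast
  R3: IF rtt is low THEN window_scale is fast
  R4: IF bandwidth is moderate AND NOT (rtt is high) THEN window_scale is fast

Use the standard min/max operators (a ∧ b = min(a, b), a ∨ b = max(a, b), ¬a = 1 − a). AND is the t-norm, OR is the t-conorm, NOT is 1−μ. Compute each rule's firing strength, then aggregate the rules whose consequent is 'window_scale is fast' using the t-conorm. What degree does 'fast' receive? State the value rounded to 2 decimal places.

0.85

R1: negligible=0.56, ¬high=1−0.49=0.51; AND[min(a, b)] → w = 0.51
R2: negligible=0.56, heavy=0.55; OR[max(a, b)] → w = 0.56
R3: low=0.85 → w = 0.85
R4: moderate=0.26, ¬high=1−0.49=0.51; AND[min(a, b)] → w = 0.26
Rules with consequent 'fast': {R2, R3, R4} → strengths 0.56, 0.85, 0.26
Aggregate via t-conorm [max(a, b)]: 0.85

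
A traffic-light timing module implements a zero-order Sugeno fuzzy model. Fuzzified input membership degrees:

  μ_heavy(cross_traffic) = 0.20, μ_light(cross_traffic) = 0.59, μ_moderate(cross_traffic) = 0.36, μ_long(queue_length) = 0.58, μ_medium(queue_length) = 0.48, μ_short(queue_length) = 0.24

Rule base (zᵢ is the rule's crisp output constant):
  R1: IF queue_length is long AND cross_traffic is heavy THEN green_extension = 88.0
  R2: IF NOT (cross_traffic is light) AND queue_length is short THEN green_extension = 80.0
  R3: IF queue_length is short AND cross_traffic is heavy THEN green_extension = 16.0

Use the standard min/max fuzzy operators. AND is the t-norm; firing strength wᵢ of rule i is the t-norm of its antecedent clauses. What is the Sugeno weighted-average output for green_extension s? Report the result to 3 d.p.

62.500

R1 (z=88.0): long=0.58, heavy=0.20; AND[min(a, b)] → w = 0.20
R2 (z=80.0): ¬light=1−0.59=0.41, short=0.24; AND[min(a, b)] → w = 0.24
R3 (z=16.0): short=0.24, heavy=0.20; AND[min(a, b)] → w = 0.20
Weighted average = (0.20·88.0 + 0.24·80.0 + 0.20·16.0) / (0.20 + 0.24 + 0.20)
  = 40.0000 / 0.6400 = 62.500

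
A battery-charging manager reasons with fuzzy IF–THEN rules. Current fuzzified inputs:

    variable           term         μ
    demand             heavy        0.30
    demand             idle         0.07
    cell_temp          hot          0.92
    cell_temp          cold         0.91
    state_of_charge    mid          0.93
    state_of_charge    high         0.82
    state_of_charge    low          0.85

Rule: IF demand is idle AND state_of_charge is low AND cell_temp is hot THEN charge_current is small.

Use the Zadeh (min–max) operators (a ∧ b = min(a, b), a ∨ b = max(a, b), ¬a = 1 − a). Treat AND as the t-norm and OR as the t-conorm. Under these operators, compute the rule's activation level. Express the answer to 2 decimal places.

0.07

firing strength: idle=0.07, low=0.85, hot=0.92; AND[min(a, b)] → w = 0.07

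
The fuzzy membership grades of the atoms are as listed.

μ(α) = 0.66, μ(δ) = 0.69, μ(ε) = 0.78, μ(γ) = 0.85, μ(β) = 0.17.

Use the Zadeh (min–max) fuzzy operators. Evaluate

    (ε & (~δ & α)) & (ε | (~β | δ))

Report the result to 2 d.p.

0.31

~δ = 1 − 0.69 = 0.31
~δ & α = min(a, b) on (0.31, 0.66) = 0.31
ε & (~δ & α) = min(a, b) on (0.78, 0.31) = 0.31
~β = 1 − 0.17 = 0.83
~β | δ = max(a, b) on (0.83, 0.69) = 0.83
ε | (~β | δ) = max(a, b) on (0.78, 0.83) = 0.83
(ε & (~δ & α)) & (ε | (~β | δ)) = min(a, b) on (0.31, 0.83) = 0.31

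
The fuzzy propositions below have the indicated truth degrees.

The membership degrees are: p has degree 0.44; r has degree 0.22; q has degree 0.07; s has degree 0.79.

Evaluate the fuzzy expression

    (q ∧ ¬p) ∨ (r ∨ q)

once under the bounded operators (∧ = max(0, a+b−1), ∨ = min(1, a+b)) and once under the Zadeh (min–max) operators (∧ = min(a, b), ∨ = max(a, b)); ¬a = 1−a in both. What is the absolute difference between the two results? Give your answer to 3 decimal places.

Under bounded:
  ¬p = 1 − 0.44 = 0.56
  q ∧ ¬p = max(0, a+b−1) on (0.07, 0.56) = 0.00
  r ∨ q = min(1, a+b) on (0.22, 0.07) = 0.29
  (q ∧ ¬p) ∨ (r ∨ q) = min(1, a+b) on (0.00, 0.29) = 0.29
  → value = 0.2900
Under Zadeh (min–max):
  ¬p = 1 − 0.44 = 0.56
  q ∧ ¬p = min(a, b) on (0.07, 0.56) = 0.07
  r ∨ q = max(a, b) on (0.22, 0.07) = 0.22
  (q ∧ ¬p) ∨ (r ∨ q) = max(a, b) on (0.07, 0.22) = 0.22
  → value = 0.2200
|0.2900 − 0.2200| = 0.070

0.070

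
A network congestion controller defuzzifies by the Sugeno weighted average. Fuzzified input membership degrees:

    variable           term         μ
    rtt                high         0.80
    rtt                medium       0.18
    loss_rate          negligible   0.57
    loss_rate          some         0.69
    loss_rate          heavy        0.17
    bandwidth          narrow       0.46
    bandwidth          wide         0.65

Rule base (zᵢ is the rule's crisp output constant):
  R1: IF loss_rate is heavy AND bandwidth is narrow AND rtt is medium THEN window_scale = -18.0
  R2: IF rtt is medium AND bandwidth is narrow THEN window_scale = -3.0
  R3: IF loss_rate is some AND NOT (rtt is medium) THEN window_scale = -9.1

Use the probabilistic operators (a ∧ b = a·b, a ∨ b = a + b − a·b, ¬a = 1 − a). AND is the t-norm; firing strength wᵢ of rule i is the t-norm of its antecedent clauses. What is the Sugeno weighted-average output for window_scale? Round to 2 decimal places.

R1 (z=-18.0): heavy=0.17, narrow=0.46, medium=0.18; AND[a·b] → w = 0.0141
R2 (z=-3.0): medium=0.18, narrow=0.46; AND[a·b] → w = 0.0828
R3 (z=-9.1): some=0.69, ¬medium=1−0.18=0.82; AND[a·b] → w = 0.5658
Weighted average = (0.0141·-18.0 + 0.0828·-3.0 + 0.5658·-9.1) / (0.0141 + 0.0828 + 0.5658)
  = -5.6505 / 0.6627 = -8.53

-8.53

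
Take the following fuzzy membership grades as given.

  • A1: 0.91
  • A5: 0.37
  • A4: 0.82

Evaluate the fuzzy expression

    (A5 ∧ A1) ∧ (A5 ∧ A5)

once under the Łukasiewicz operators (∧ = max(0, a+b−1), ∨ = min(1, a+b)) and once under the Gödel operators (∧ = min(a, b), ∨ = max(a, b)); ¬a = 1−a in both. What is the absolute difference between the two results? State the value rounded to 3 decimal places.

0.370

Under Łukasiewicz:
  A5 ∧ A1 = max(0, a+b−1) on (0.37, 0.91) = 0.28
  A5 ∧ A5 = max(0, a+b−1) on (0.37, 0.37) = 0.00
  (A5 ∧ A1) ∧ (A5 ∧ A5) = max(0, a+b−1) on (0.28, 0.00) = 0.00
  → value = 0.0000
Under Gödel:
  A5 ∧ A1 = min(a, b) on (0.37, 0.91) = 0.37
  A5 ∧ A5 = min(a, b) on (0.37, 0.37) = 0.37
  (A5 ∧ A1) ∧ (A5 ∧ A5) = min(a, b) on (0.37, 0.37) = 0.37
  → value = 0.3700
|0.0000 − 0.3700| = 0.370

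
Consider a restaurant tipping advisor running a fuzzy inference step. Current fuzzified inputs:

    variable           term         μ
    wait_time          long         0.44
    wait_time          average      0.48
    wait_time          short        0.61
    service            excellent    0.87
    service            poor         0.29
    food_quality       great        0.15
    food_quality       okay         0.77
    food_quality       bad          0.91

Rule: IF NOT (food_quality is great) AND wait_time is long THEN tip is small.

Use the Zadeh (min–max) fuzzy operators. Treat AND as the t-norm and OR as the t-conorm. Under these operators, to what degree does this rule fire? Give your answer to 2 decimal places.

0.44

firing strength: ¬great=1−0.15=0.85, long=0.44; AND[min(a, b)] → w = 0.44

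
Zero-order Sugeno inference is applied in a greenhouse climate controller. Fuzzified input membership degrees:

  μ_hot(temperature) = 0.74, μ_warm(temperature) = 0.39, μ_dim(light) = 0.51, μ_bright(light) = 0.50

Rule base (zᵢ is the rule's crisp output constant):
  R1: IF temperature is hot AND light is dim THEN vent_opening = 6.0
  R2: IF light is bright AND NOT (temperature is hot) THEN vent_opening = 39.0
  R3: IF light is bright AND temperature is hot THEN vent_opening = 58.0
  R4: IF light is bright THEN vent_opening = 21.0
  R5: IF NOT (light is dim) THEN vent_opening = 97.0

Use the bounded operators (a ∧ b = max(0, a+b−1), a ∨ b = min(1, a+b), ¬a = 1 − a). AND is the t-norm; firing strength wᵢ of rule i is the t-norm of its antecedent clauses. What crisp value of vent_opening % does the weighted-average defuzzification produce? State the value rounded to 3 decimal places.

R1 (z=6.0): hot=0.74, dim=0.51; AND[max(0, a+b−1)] → w = 0.25
R2 (z=39.0): bright=0.50, ¬hot=1−0.74=0.26; AND[max(0, a+b−1)] → w = 0.00
R3 (z=58.0): bright=0.50, hot=0.74; AND[max(0, a+b−1)] → w = 0.24
R4 (z=21.0): bright=0.50 → w = 0.50
R5 (z=97.0): ¬dim=1−0.51=0.49 → w = 0.49
Weighted average = (0.25·6.0 + 0.00·39.0 + 0.24·58.0 + 0.50·21.0 + 0.49·97.0) / (0.25 + 0.00 + 0.24 + 0.50 + 0.49)
  = 73.4500 / 1.4800 = 49.628

49.628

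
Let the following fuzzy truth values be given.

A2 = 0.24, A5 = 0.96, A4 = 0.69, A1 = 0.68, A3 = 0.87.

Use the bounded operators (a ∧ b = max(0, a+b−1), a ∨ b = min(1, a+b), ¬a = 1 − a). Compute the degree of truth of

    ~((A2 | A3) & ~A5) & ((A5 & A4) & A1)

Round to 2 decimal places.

A2 | A3 = min(1, a+b) on (0.24, 0.87) = 1.00
~A5 = 1 − 0.96 = 0.04
(A2 | A3) & ~A5 = max(0, a+b−1) on (1.00, 0.04) = 0.04
~((A2 | A3) & ~A5) = 1 − 0.04 = 0.96
A5 & A4 = max(0, a+b−1) on (0.96, 0.69) = 0.65
(A5 & A4) & A1 = max(0, a+b−1) on (0.65, 0.68) = 0.33
~((A2 | A3) & ~A5) & ((A5 & A4) & A1) = max(0, a+b−1) on (0.96, 0.33) = 0.29

0.29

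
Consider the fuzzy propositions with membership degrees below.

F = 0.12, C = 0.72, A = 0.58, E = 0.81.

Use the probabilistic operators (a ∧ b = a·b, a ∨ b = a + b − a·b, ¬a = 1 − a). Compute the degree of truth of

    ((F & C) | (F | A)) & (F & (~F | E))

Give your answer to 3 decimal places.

0.078

F & C = a·b on (0.1200, 0.7200) = 0.0864
F | A = a + b − a·b on (0.1200, 0.5800) = 0.6304
(F & C) | (F | A) = a + b − a·b on (0.0864, 0.6304) = 0.6623
~F = 1 − 0.1200 = 0.8800
~F | E = a + b − a·b on (0.8800, 0.8100) = 0.9772
F & (~F | E) = a·b on (0.1200, 0.9772) = 0.1173
((F & C) | (F | A)) & (F & (~F | E)) = a·b on (0.6623, 0.1173) = 0.0777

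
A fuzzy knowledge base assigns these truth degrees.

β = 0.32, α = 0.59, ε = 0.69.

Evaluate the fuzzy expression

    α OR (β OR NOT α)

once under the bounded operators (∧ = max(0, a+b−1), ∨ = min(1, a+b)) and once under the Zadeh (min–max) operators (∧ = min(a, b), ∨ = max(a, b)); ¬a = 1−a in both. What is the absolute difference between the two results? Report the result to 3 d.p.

0.410

Under bounded:
  NOT α = 1 − 0.59 = 0.41
  β OR NOT α = min(1, a+b) on (0.32, 0.41) = 0.73
  α OR (β OR NOT α) = min(1, a+b) on (0.59, 0.73) = 1.00
  → value = 1.0000
Under Zadeh (min–max):
  NOT α = 1 − 0.59 = 0.41
  β OR NOT α = max(a, b) on (0.32, 0.41) = 0.41
  α OR (β OR NOT α) = max(a, b) on (0.59, 0.41) = 0.59
  → value = 0.5900
|1.0000 − 0.5900| = 0.410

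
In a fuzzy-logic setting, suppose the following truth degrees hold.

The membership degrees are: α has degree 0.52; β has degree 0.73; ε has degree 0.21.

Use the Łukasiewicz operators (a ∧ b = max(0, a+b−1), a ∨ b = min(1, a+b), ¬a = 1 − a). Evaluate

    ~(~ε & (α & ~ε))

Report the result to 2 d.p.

~ε = 1 − 0.21 = 0.79
~ε = 1 − 0.21 = 0.79
α & ~ε = max(0, a+b−1) on (0.52, 0.79) = 0.31
~ε & (α & ~ε) = max(0, a+b−1) on (0.79, 0.31) = 0.10
~(~ε & (α & ~ε)) = 1 − 0.10 = 0.90

0.90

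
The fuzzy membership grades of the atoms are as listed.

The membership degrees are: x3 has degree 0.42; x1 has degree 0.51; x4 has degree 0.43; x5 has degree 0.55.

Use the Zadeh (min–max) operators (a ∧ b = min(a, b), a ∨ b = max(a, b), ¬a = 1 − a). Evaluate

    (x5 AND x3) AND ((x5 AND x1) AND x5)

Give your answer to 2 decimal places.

0.42

x5 AND x3 = min(a, b) on (0.55, 0.42) = 0.42
x5 AND x1 = min(a, b) on (0.55, 0.51) = 0.51
(x5 AND x1) AND x5 = min(a, b) on (0.51, 0.55) = 0.51
(x5 AND x3) AND ((x5 AND x1) AND x5) = min(a, b) on (0.42, 0.51) = 0.42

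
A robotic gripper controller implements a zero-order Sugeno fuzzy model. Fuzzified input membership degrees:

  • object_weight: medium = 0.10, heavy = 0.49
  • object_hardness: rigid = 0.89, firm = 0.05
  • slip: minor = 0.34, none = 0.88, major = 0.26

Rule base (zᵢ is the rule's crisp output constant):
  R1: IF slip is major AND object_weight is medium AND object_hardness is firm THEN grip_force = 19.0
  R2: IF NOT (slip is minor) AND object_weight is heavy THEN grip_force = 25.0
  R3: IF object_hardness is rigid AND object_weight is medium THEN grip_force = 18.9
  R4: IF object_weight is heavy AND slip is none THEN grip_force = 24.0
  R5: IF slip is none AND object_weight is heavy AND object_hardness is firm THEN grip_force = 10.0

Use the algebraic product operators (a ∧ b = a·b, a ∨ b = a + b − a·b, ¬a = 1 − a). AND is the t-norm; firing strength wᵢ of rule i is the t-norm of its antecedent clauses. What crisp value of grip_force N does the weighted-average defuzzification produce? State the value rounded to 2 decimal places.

R1 (z=19.0): major=0.26, medium=0.10, firm=0.05; AND[a·b] → w = 0.0013
R2 (z=25.0): ¬minor=1−0.34=0.66, heavy=0.49; AND[a·b] → w = 0.3234
R3 (z=18.9): rigid=0.89, medium=0.10; AND[a·b] → w = 0.0890
R4 (z=24.0): heavy=0.49, none=0.88; AND[a·b] → w = 0.4312
R5 (z=10.0): none=0.88, heavy=0.49, firm=0.05; AND[a·b] → w = 0.0216
Weighted average = (0.0013·19.0 + 0.3234·25.0 + 0.0890·18.9 + 0.4312·24.0 + 0.0216·10.0) / (0.0013 + 0.3234 + 0.0890 + 0.4312 + 0.0216)
  = 20.3562 / 0.8665 = 23.49

23.49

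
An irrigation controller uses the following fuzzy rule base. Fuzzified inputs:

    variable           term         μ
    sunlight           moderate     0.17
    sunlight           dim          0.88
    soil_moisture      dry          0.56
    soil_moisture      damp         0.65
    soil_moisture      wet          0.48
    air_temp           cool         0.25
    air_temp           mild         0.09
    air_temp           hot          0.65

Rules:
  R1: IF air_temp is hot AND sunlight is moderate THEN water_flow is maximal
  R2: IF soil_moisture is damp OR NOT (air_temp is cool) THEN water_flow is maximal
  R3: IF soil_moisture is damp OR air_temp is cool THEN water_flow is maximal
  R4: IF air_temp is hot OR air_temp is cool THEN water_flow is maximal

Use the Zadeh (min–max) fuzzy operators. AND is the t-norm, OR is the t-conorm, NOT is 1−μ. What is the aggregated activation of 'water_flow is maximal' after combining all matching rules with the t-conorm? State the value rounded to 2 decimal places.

0.75

R1: hot=0.65, moderate=0.17; AND[min(a, b)] → w = 0.17
R2: damp=0.65, ¬cool=1−0.25=0.75; OR[max(a, b)] → w = 0.75
R3: damp=0.65, cool=0.25; OR[max(a, b)] → w = 0.65
R4: hot=0.65, cool=0.25; OR[max(a, b)] → w = 0.65
Rules with consequent 'maximal': {R1, R2, R3, R4} → strengths 0.17, 0.75, 0.65, 0.65
Aggregate via t-conorm [max(a, b)]: 0.75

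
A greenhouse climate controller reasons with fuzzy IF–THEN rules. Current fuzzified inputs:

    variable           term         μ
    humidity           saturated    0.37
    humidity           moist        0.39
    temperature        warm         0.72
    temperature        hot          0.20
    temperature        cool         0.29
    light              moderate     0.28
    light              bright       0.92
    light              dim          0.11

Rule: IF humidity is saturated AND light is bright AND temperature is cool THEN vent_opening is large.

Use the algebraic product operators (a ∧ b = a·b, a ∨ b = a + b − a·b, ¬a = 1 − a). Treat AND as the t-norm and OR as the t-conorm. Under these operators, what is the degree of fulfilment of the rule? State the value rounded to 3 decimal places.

0.099

firing strength: saturated=0.37, bright=0.92, cool=0.29; AND[a·b] → w = 0.0987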